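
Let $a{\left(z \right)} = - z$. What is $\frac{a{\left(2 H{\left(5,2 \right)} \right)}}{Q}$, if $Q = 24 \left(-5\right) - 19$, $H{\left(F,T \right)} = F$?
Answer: $\frac{10}{139} \approx 0.071942$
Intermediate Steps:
$Q = -139$ ($Q = -120 - 19 = -139$)
$\frac{a{\left(2 H{\left(5,2 \right)} \right)}}{Q} = \frac{\left(-1\right) 2 \cdot 5}{-139} = \left(-1\right) 10 \left(- \frac{1}{139}\right) = \left(-10\right) \left(- \frac{1}{139}\right) = \frac{10}{139}$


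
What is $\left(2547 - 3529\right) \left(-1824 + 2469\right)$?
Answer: $-633390$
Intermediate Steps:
$\left(2547 - 3529\right) \left(-1824 + 2469\right) = \left(-982\right) 645 = -633390$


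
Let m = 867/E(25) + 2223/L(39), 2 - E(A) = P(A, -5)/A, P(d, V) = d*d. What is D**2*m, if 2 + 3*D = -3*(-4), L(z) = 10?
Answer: 141530/69 ≈ 2051.2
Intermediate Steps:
P(d, V) = d**2
D = 10/3 (D = -2/3 + (-3*(-4))/3 = -2/3 + (1/3)*12 = -2/3 + 4 = 10/3 ≈ 3.3333)
E(A) = 2 - A (E(A) = 2 - A**2/A = 2 - A)
m = 42459/230 (m = 867/(2 - 1*25) + 2223/10 = 867/(2 - 25) + 2223*(1/10) = 867/(-23) + 2223/10 = 867*(-1/23) + 2223/10 = -867/23 + 2223/10 = 42459/230 ≈ 184.60)
D**2*m = (10/3)**2*(42459/230) = (100/9)*(42459/230) = 141530/69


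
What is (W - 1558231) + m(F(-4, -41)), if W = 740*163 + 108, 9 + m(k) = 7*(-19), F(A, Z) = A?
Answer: -1437645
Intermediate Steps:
m(k) = -142 (m(k) = -9 + 7*(-19) = -9 - 133 = -142)
W = 120728 (W = 120620 + 108 = 120728)
(W - 1558231) + m(F(-4, -41)) = (120728 - 1558231) - 142 = -1437503 - 142 = -1437645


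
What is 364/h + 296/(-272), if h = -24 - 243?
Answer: -22255/9078 ≈ -2.4515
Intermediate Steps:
h = -267
364/h + 296/(-272) = 364/(-267) + 296/(-272) = 364*(-1/267) + 296*(-1/272) = -364/267 - 37/34 = -22255/9078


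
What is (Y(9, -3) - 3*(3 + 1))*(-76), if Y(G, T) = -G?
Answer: 1596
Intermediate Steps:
(Y(9, -3) - 3*(3 + 1))*(-76) = (-1*9 - 3*(3 + 1))*(-76) = (-9 - 3*4)*(-76) = (-9 - 12)*(-76) = -21*(-76) = 1596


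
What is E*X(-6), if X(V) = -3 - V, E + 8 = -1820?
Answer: -5484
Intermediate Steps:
E = -1828 (E = -8 - 1820 = -1828)
E*X(-6) = -1828*(-3 - 1*(-6)) = -1828*(-3 + 6) = -1828*3 = -5484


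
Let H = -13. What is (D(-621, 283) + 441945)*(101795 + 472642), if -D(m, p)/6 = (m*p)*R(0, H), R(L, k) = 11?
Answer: 6916786151571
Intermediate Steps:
D(m, p) = -66*m*p (D(m, p) = -6*m*p*11 = -66*m*p)
(D(-621, 283) + 441945)*(101795 + 472642) = (-66*(-621)*283 + 441945)*(101795 + 472642) = (11599038 + 441945)*574437 = 12040983*574437 = 6916786151571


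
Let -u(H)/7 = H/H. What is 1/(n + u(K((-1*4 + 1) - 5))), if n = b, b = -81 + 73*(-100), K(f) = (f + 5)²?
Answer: -1/7388 ≈ -0.00013535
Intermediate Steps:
K(f) = (5 + f)²
u(H) = -7 (u(H) = -7*H/H = -7*1 = -7)
b = -7381 (b = -81 - 7300 = -7381)
n = -7381
1/(n + u(K((-1*4 + 1) - 5))) = 1/(-7381 - 7) = 1/(-7388) = -1/7388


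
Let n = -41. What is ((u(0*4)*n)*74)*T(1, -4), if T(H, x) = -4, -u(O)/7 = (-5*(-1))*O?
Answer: 0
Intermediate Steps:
u(O) = -35*O (u(O) = -7*(-5*(-1))*O = -35*O)
((u(0*4)*n)*74)*T(1, -4) = ((-0*4*(-41))*74)*(-4) = ((-35*0*(-41))*74)*(-4) = ((0*(-41))*74)*(-4) = (0*74)*(-4) = 0*(-4) = 0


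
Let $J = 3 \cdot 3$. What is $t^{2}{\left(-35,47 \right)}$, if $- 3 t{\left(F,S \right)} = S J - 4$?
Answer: $\frac{175561}{9} \approx 19507.0$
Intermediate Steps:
$J = 9$
$t{\left(F,S \right)} = \frac{4}{3} - 3 S$ ($t{\left(F,S \right)} = - \frac{S 9 - 4}{3} = - \frac{9 S - 4}{3} = - \frac{-4 + 9 S}{3} = \frac{4}{3} - 3 S$)
$t^{2}{\left(-35,47 \right)} = \left(\frac{4}{3} - 141\right)^{2} = \left(- \frac{419}{3}\right)^{2} = \frac{175561}{9}$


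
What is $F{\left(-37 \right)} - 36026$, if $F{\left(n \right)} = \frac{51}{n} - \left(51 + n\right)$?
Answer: $- \frac{1333531}{37} \approx -36041.0$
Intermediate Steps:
$F{\left(n \right)} = -51 - n + \frac{51}{n}$ ($F{\left(n \right)} = \frac{51}{n} - \left(51 + n\right) = -51 - n + \frac{51}{n}$)
$F{\left(-37 \right)} - 36026 = \left(-51 - -37 + \frac{51}{-37}\right) - 36026 = \left(-51 + 37 + 51 \left(- \frac{1}{37}\right)\right) - 36026 = \left(-51 + 37 - \frac{51}{37}\right) - 36026 = - \frac{569}{37} - 36026 = - \frac{1333531}{37}$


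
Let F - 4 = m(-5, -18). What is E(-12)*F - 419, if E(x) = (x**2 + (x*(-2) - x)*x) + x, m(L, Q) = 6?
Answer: -3419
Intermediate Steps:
E(x) = x - 2*x**2 (E(x) = (x**2 + (-2*x - x)*x) + x = (x**2 + (-3*x)*x) + x = (x**2 - 3*x**2) + x = -2*x**2 + x = x - 2*x**2)
F = 10 (F = 4 + 6 = 10)
E(-12)*F - 419 = -12*(1 - 2*(-12))*10 - 419 = -12*(1 + 24)*10 - 419 = -12*25*10 - 419 = -300*10 - 419 = -3000 - 419 = -3419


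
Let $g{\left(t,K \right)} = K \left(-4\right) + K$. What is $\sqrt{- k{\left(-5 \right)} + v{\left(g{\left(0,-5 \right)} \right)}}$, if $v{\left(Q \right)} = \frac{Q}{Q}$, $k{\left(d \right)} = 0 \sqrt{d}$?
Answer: $1$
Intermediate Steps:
$k{\left(d \right)} = 0$
$g{\left(t,K \right)} = - 3 K$ ($g{\left(t,K \right)} = - 4 K + K = - 3 K$)
$v{\left(Q \right)} = 1$
$\sqrt{- k{\left(-5 \right)} + v{\left(g{\left(0,-5 \right)} \right)}} = \sqrt{\left(-1\right) 0 + 1} = \sqrt{0 + 1} = \sqrt{1} = 1$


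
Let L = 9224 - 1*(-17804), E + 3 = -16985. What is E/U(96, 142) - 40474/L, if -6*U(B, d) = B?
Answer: 28656505/27028 ≈ 1060.3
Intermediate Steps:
E = -16988 (E = -3 - 16985 = -16988)
U(B, d) = -B/6
L = 27028 (L = 9224 + 17804 = 27028)
E/U(96, 142) - 40474/L = -16988/((-⅙*96)) - 40474/27028 = -16988/(-16) - 40474*1/27028 = -16988*(-1/16) - 20237/13514 = 4247/4 - 20237/13514 = 28656505/27028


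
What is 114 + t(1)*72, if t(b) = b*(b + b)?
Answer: 258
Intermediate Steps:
t(b) = 2*b**2 (t(b) = b*(2*b) = 2*b**2)
114 + t(1)*72 = 114 + (2*1**2)*72 = 114 + (2*1)*72 = 114 + 2*72 = 114 + 144 = 258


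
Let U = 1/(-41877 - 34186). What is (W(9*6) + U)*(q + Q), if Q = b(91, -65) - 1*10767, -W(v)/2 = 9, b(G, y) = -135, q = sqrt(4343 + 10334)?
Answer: 14926309770/76063 - 1369135*sqrt(14677)/76063 ≈ 1.9406e+5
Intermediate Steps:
q = sqrt(14677) ≈ 121.15
W(v) = -18 (W(v) = -2*9 = -18)
U = -1/76063 (U = 1/(-76063) = -1/76063 ≈ -1.3147e-5)
Q = -10902 (Q = -135 - 1*10767 = -135 - 10767 = -10902)
(W(9*6) + U)*(q + Q) = (-18 - 1/76063)*(sqrt(14677) - 10902) = -1369135*(-10902 + sqrt(14677))/76063 = 14926309770/76063 - 1369135*sqrt(14677)/76063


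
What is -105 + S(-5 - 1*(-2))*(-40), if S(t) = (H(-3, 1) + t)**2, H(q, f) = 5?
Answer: -265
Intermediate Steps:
S(t) = (5 + t)**2
-105 + S(-5 - 1*(-2))*(-40) = -105 + (5 + (-5 - 1*(-2)))**2*(-40) = -105 + (5 + (-5 + 2))**2*(-40) = -105 + (5 - 3)**2*(-40) = -105 + 2**2*(-40) = -105 + 4*(-40) = -105 - 160 = -265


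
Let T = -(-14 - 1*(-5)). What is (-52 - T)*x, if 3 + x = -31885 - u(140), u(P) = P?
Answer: 1953708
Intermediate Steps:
T = 9 (T = -(-14 + 5) = -1*(-9) = 9)
x = -32028 (x = -3 + (-31885 - 1*140) = -3 + (-31885 - 140) = -3 - 32025 = -32028)
(-52 - T)*x = (-52 - 1*9)*(-32028) = (-52 - 9)*(-32028) = -61*(-32028) = 1953708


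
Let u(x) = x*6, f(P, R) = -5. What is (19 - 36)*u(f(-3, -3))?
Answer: 510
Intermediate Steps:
u(x) = 6*x
(19 - 36)*u(f(-3, -3)) = (19 - 36)*(6*(-5)) = -17*(-30) = 510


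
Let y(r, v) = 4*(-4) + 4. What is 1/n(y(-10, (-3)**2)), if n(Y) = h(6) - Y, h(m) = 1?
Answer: 1/13 ≈ 0.076923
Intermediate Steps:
y(r, v) = -12 (y(r, v) = -16 + 4 = -12)
n(Y) = 1 - Y
1/n(y(-10, (-3)**2)) = 1/(1 - 1*(-12)) = 1/(1 + 12) = 1/13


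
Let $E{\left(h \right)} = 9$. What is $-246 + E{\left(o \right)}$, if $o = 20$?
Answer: $-237$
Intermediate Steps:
$-246 + E{\left(o \right)} = -246 + 9 = -237$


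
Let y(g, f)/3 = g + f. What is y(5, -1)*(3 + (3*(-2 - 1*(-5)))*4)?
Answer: 468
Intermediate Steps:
y(g, f) = 3*f + 3*g (y(g, f) = 3*(g + f) = 3*(f + g) = 3*f + 3*g)
y(5, -1)*(3 + (3*(-2 - 1*(-5)))*4) = (3*(-1) + 3*5)*(3 + (3*(-2 - 1*(-5)))*4) = (-3 + 15)*(3 + (3*(-2 + 5))*4) = 12*(3 + (3*3)*4) = 12*(3 + 9*4) = 12*(3 + 36) = 12*39 = 468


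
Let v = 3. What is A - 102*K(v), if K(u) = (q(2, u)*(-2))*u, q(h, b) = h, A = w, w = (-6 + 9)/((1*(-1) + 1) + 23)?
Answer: 28155/23 ≈ 1224.1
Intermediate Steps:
w = 3/23 (w = 3/((-1 + 1) + 23) = 3/(0 + 23) = 3/23 ≈ 0.13043)
A = 3/23 ≈ 0.13043
K(u) = -4*u (K(u) = (2*(-2))*u = -4*u)
A - 102*K(v) = 3/23 - (-408)*3 = 3/23 - 102*(-12) = 3/23 + 1224 = 28155/23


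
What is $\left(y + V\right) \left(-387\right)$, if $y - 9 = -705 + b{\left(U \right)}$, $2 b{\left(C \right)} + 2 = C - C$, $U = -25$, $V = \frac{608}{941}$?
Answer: $\frac{253589103}{941} \approx 2.6949 \cdot 10^{5}$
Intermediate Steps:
$V = \frac{608}{941}$ ($V = 608 \cdot \frac{1}{941} = \frac{608}{941} \approx 0.64612$)
$b{\left(C \right)} = -1$ ($b{\left(C \right)} = -1 + \frac{C - C}{2} = -1 + \frac{1}{2} \cdot 0 = -1 + 0 = -1$)
$y = -697$ ($y = 9 - 706 = -697$)
$\left(y + V\right) \left(-387\right) = \left(-697 + \frac{608}{941}\right) \left(-387\right) = \left(- \frac{655269}{941}\right) \left(-387\right) = \frac{253589103}{941}$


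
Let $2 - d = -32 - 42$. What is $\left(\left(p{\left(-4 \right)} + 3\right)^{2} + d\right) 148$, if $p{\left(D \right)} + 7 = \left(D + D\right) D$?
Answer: $127280$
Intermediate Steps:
$p{\left(D \right)} = -7 + 2 D^{2}$ ($p{\left(D \right)} = -7 + \left(D + D\right) D = -7 + 2 D D = -7 + 2 D^{2}$)
$d = 76$ ($d = 2 - \left(-32 - 42\right) = 2 - -74 = 2 + 74 = 76$)
$\left(\left(p{\left(-4 \right)} + 3\right)^{2} + d\right) 148 = \left(\left(\left(-7 + 2 \left(-4\right)^{2}\right) + 3\right)^{2} + 76\right) 148 = \left(\left(\left(-7 + 2 \cdot 16\right) + 3\right)^{2} + 76\right) 148 = \left(\left(\left(-7 + 32\right) + 3\right)^{2} + 76\right) 148 = \left(\left(25 + 3\right)^{2} + 76\right) 148 = \left(28^{2} + 76\right) 148 = \left(784 + 76\right) 148 = 860 \cdot 148 = 127280$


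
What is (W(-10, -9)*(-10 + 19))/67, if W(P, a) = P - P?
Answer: 0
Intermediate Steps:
W(P, a) = 0
(W(-10, -9)*(-10 + 19))/67 = (0*(-10 + 19))/67 = (0*9)*(1/67) = 0*(1/67) = 0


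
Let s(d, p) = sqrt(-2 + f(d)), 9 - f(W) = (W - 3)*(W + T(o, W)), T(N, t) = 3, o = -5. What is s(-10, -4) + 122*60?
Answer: 7320 + 2*I*sqrt(21) ≈ 7320.0 + 9.1651*I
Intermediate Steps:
f(W) = 9 - (-3 + W)*(3 + W) (f(W) = 9 - (W - 3)*(W + 3) = 9 - (-3 + W)*(3 + W))
s(d, p) = sqrt(16 - d**2) (s(d, p) = sqrt(-2 + (18 - d**2)) = sqrt(16 - d**2))
s(-10, -4) + 122*60 = sqrt(16 - 1*(-10)**2) + 122*60 = sqrt(16 - 1*100) + 7320 = sqrt(16 - 100) + 7320 = sqrt(-84) + 7320 = 2*I*sqrt(21) + 7320 = 7320 + 2*I*sqrt(21)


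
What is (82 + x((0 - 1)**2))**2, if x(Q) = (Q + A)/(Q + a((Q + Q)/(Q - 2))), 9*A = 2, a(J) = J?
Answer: 528529/81 ≈ 6525.0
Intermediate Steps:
A = 2/9 (A = (1/9)*2 = 2/9 ≈ 0.22222)
x(Q) = (2/9 + Q)/(Q + 2*Q/(-2 + Q)) (x(Q) = (Q + 2/9)/(Q + (Q + Q)/(Q - 2)) = (2/9 + Q)/(Q + (2*Q)/(-2 + Q)) = (2/9 + Q)/(Q + 2*Q/(-2 + Q)))
(82 + x((0 - 1)**2))**2 = (82 + (-2 + (0 - 1)**2)*(2 + 9*(0 - 1)**2)/(9*((0 - 1)**2)**2))**2 = (82 + (-2 + (-1)**2)*(2 + 9*(-1)**2)/(9*((-1)**2)**2))**2 = (82 + (1/9)*(-2 + 1)*(2 + 9*1)/1**2)**2 = (82 + (1/9)*1*(-1)*(2 + 9))**2 = (82 + (1/9)*1*(-1)*11)**2 = (82 - 11/9)**2 = (727/9)**2 = 528529/81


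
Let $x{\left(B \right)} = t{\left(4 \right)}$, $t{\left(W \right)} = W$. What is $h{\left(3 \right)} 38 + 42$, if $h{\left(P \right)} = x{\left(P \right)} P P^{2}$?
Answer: $4146$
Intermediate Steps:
$x{\left(B \right)} = 4$
$h{\left(P \right)} = 4 P^{3}$ ($h{\left(P \right)} = 4 P P^{2} = 4 P^{3}$)
$h{\left(3 \right)} 38 + 42 = 4 \cdot 3^{3} \cdot 38 + 42 = 4 \cdot 27 \cdot 38 + 42 = 108 \cdot 38 + 42 = 4104 + 42 = 4146$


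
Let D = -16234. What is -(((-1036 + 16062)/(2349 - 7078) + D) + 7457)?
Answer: 41521459/4729 ≈ 8780.2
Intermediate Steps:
-(((-1036 + 16062)/(2349 - 7078) + D) + 7457) = -(((-1036 + 16062)/(2349 - 7078) - 16234) + 7457) = -((15026/(-4729) - 16234) + 7457) = -((15026*(-1/4729) - 16234) + 7457) = -((-15026/4729 - 16234) + 7457) = -(-76785612/4729 + 7457) = -1*(-41521459/4729) = 41521459/4729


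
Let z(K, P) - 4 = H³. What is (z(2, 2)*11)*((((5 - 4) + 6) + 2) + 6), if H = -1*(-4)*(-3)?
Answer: -284460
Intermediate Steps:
H = -12 (H = 4*(-3) = -12)
z(K, P) = -1724 (z(K, P) = 4 + (-12)³ = 4 - 1728 = -1724)
(z(2, 2)*11)*((((5 - 4) + 6) + 2) + 6) = (-1724*11)*((((5 - 4) + 6) + 2) + 6) = -18964*(((1 + 6) + 2) + 6) = -18964*((7 + 2) + 6) = -18964*(9 + 6) = -18964*15 = -284460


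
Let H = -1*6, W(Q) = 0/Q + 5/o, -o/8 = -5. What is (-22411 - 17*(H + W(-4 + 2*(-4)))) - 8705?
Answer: -248129/8 ≈ -31016.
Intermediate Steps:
o = 40 (o = -8*(-5) = 40)
W(Q) = ⅛ (W(Q) = 0/Q + 5/40 = 0 + 5*(1/40) = 0 + ⅛ = ⅛)
H = -6
(-22411 - 17*(H + W(-4 + 2*(-4)))) - 8705 = (-22411 - 17*(-6 + ⅛)) - 8705 = (-22411 - 17*(-47/8)) - 8705 = (-22411 + 799/8) - 8705 = -178489/8 - 8705 = -248129/8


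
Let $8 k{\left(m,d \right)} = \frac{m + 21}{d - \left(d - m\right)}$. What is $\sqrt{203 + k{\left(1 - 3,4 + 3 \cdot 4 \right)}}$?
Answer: $\frac{\sqrt{3229}}{4} \approx 14.206$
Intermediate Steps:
$k{\left(m,d \right)} = \frac{21 + m}{8 m}$ ($k{\left(m,d \right)} = \frac{\left(m + 21\right) \frac{1}{d - \left(d - m\right)}}{8} = \frac{\left(21 + m\right) \frac{1}{m}}{8} = \frac{\frac{1}{m} \left(21 + m\right)}{8} = \frac{21 + m}{8 m}$)
$\sqrt{203 + k{\left(1 - 3,4 + 3 \cdot 4 \right)}} = \sqrt{203 + \frac{21 + \left(1 - 3\right)}{8 \left(1 - 3\right)}} = \sqrt{203 + \frac{21 - 2}{8 \left(-2\right)}} = \sqrt{203 + \frac{1}{8} \left(- \frac{1}{2}\right) 19} = \sqrt{203 - \frac{19}{16}} = \sqrt{\frac{3229}{16}} = \frac{\sqrt{3229}}{4}$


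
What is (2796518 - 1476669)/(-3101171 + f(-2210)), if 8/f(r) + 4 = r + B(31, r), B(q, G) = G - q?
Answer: -5879927295/13815716813 ≈ -0.42560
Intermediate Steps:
f(r) = 8/(-35 + 2*r) (f(r) = 8/(-4 + (r + (r - 1*31))) = 8/(-4 + (r + (r - 31))) = 8/(-4 + (r + (-31 + r))) = 8/(-4 + (-31 + 2*r)) = 8/(-35 + 2*r))
(2796518 - 1476669)/(-3101171 + f(-2210)) = (2796518 - 1476669)/(-3101171 + 8/(-35 + 2*(-2210))) = 1319849/(-3101171 + 8/(-35 - 4420)) = 1319849/(-3101171 + 8/(-4455)) = 1319849/(-3101171 + 8*(-1/4455)) = 1319849/(-3101171 - 8/4455) = 1319849/(-13815716813/4455) = 1319849*(-4455/13815716813) = -5879927295/13815716813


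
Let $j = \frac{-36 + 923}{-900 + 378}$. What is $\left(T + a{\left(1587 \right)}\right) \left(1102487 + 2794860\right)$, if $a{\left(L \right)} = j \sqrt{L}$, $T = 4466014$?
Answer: $17405606264858 - \frac{79509776147 \sqrt{3}}{522} \approx 1.7405 \cdot 10^{13}$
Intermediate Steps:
$j = - \frac{887}{522}$ ($j = \frac{887}{-522} = 887 \left(- \frac{1}{522}\right) = - \frac{887}{522} \approx -1.6992$)
$a{\left(L \right)} = - \frac{887 \sqrt{L}}{522}$
$\left(T + a{\left(1587 \right)}\right) \left(1102487 + 2794860\right) = \left(4466014 - \frac{887 \sqrt{1587}}{522}\right) \left(1102487 + 2794860\right) = \left(4466014 - \frac{887 \cdot 23 \sqrt{3}}{522}\right) 3897347 = \left(4466014 - \frac{20401 \sqrt{3}}{522}\right) 3897347 = 17405606264858 - \frac{79509776147 \sqrt{3}}{522}$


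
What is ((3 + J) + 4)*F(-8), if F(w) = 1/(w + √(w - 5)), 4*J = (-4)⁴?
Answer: -568/77 - 71*I*√13/77 ≈ -7.3766 - 3.3246*I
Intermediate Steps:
J = 64 (J = (¼)*(-4)⁴ = (¼)*256 = 64)
F(w) = 1/(w + √(-5 + w))
((3 + J) + 4)*F(-8) = ((3 + 64) + 4)/(-8 + √(-5 - 8)) = (67 + 4)/(-8 + √(-13)) = 71/(-8 + I*√13)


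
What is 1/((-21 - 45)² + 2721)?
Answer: 1/7077 ≈ 0.00014130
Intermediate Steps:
1/((-21 - 45)² + 2721) = 1/((-66)² + 2721) = 1/(4356 + 2721) = 1/7077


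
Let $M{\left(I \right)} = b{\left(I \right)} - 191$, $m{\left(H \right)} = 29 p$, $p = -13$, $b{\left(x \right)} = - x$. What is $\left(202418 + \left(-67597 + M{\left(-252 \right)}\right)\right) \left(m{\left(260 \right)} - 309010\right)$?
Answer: $-41730737334$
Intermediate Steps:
$m{\left(H \right)} = -377$ ($m{\left(H \right)} = 29 \left(-13\right) = -377$)
$M{\left(I \right)} = -191 - I$ ($M{\left(I \right)} = - I - 191 = -191 - I$)
$\left(202418 + \left(-67597 + M{\left(-252 \right)}\right)\right) \left(m{\left(260 \right)} - 309010\right) = \left(202418 - 67536\right) \left(-377 - 309010\right) = \left(202418 + \left(-67597 + \left(-191 + 252\right)\right)\right) \left(-309387\right) = \left(202418 + \left(-67597 + 61\right)\right) \left(-309387\right) = \left(202418 - 67536\right) \left(-309387\right) = 134882 \left(-309387\right) = -41730737334$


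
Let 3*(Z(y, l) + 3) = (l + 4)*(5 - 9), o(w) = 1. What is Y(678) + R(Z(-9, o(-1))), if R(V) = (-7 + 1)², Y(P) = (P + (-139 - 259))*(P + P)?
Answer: 379716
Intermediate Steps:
Z(y, l) = -25/3 - 4*l/3 (Z(y, l) = -3 + ((l + 4)*(5 - 9))/3 = -3 + ((4 + l)*(-4))/3 = -3 + (-16 - 4*l)/3 = -3 + (-16/3 - 4*l/3) = -25/3 - 4*l/3)
Y(P) = 2*P*(-398 + P) (Y(P) = (P - 398)*(2*P) = (-398 + P)*(2*P) = 2*P*(-398 + P))
R(V) = 36 (R(V) = (-6)² = 36)
Y(678) + R(Z(-9, o(-1))) = 2*678*(-398 + 678) + 36 = 2*678*280 + 36 = 379680 + 36 = 379716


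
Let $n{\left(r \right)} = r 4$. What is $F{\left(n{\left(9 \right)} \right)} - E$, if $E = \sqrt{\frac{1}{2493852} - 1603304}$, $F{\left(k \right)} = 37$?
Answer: $37 - \frac{i \sqrt{2492856259142045241}}{1246926} \approx 37.0 - 1266.2 i$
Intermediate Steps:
$n{\left(r \right)} = 4 r$
$E = \frac{i \sqrt{2492856259142045241}}{1246926}$ ($E = \sqrt{\frac{1}{2493852} - 1603304} = \sqrt{- \frac{3998402887007}{2493852}} = \frac{i \sqrt{2492856259142045241}}{1246926} \approx 1266.2 i$)
$F{\left(n{\left(9 \right)} \right)} - E = 37 - \frac{i \sqrt{2492856259142045241}}{1246926}$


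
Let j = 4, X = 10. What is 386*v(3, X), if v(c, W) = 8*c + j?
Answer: 10808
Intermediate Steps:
v(c, W) = 4 + 8*c (v(c, W) = 8*c + 4 = 4 + 8*c)
386*v(3, X) = 386*(4 + 8*3) = 386*(4 + 24) = 386*28 = 10808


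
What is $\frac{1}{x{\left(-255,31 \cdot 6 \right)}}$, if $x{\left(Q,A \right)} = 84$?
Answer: $\frac{1}{84} \approx 0.011905$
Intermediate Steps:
$\frac{1}{x{\left(-255,31 \cdot 6 \right)}} = \frac{1}{84}$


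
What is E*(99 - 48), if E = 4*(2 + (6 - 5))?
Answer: 612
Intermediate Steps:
E = 12 (E = 4*(2 + 1) = 4*3 = 12)
E*(99 - 48) = 12*(99 - 48) = 12*51 = 612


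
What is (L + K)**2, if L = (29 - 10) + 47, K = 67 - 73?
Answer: 3600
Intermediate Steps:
K = -6
L = 66 (L = 19 + 47 = 66)
(L + K)**2 = (66 - 6)**2 = 60**2 = 3600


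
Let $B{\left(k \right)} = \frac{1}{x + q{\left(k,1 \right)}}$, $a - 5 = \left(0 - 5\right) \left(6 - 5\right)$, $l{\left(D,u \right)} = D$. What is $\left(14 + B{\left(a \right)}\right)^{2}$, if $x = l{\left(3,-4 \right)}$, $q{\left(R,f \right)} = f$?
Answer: $\frac{3249}{16} \approx 203.06$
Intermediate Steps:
$x = 3$
$a = 0$ ($a = 5 + \left(0 - 5\right) \left(6 - 5\right) = 5 - 5 = 0$)
$B{\left(k \right)} = \frac{1}{4}$ ($B{\left(k \right)} = \frac{1}{3 + 1} = \frac{1}{4}$)
$\left(14 + B{\left(a \right)}\right)^{2} = \left(14 + \frac{1}{4}\right)^{2} = \left(\frac{57}{4}\right)^{2} = \frac{3249}{16}$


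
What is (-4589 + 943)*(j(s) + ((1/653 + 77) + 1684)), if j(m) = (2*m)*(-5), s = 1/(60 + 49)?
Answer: -456976062296/71177 ≈ -6.4203e+6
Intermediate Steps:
s = 1/109 ≈ 0.0091743
j(m) = -10*m
(-4589 + 943)*(j(s) + ((1/653 + 77) + 1684)) = (-4589 + 943)*(-10*1/109 + ((1/653 + 77) + 1684)) = -3646*(-10/109 + ((1/653 + 77) + 1684)) = -3646*(-10/109 + (50282/653 + 1684)) = -3646*(-10/109 + 1149934/653) = -3646*125336276/71177 = -456976062296/71177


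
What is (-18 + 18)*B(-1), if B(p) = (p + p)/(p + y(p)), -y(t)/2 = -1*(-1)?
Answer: 0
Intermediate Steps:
y(t) = -2 (y(t) = -(-2)*(-1) = -2*1 = -2)
B(p) = 2*p/(-2 + p) (B(p) = (p + p)/(p - 2) = (2*p)/(-2 + p) = 2*p/(-2 + p))
(-18 + 18)*B(-1) = (-18 + 18)*(2*(-1)/(-2 - 1)) = 0*(2*(-1)/(-3)) = 0*(2*(-1)*(-⅓)) = 0*(⅔) = 0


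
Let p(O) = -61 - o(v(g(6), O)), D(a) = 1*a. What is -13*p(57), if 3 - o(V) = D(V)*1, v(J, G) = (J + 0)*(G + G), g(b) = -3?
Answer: 5278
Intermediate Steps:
D(a) = a
v(J, G) = 2*G*J (v(J, G) = J*(2*G) = 2*G*J)
o(V) = 3 - V
p(O) = -64 - 6*O (p(O) = -61 - (3 - 2*O*(-3)) = -61 - (3 - (-6)*O) = -61 - (3 + 6*O) = -61 + (-3 - 6*O) = -64 - 6*O)
-13*p(57) = -13*(-64 - 6*57) = -13*(-64 - 342) = -13*(-406) = 5278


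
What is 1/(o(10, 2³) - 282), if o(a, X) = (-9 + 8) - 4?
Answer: -1/287 ≈ -0.0034843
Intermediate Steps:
o(a, X) = -5 (o(a, X) = -1 - 4 = -5)
1/(o(10, 2³) - 282) = 1/(-5 - 282) = 1/(-287) = -1/287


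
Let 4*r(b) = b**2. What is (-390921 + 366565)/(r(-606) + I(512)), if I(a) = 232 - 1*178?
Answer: -24356/91863 ≈ -0.26513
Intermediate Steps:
I(a) = 54 (I(a) = 232 - 178 = 54)
r(b) = b**2/4
(-390921 + 366565)/(r(-606) + I(512)) = (-390921 + 366565)/((1/4)*(-606)**2 + 54) = -24356/((1/4)*367236 + 54) = -24356/(91809 + 54) = -24356/91863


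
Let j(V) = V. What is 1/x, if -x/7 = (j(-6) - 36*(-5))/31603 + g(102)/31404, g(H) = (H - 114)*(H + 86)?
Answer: 82705051/38402042 ≈ 2.1537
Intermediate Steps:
g(H) = (-114 + H)*(86 + H)
x = 38402042/82705051 (x = -7*((-6 - 36*(-5))/31603 + (-9804 + 102² - 28*102)/31404) = -7*((-6 + 180)*(1/31603) + (-9804 + 10404 - 2856)*(1/31404)) = -7*(174*(1/31603) - 2256*1/31404) = -7*(174/31603 - 188/2617) = -7*(-5486006/82705051) = 38402042/82705051 ≈ 0.46433)
1/x = 1/(38402042/82705051) = 82705051/38402042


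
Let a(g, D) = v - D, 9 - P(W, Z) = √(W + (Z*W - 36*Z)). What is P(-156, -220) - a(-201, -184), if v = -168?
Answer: -7 - 6*√1169 ≈ -212.14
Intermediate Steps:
P(W, Z) = 9 - √(W - 36*Z + W*Z) (P(W, Z) = 9 - √(W + (Z*W - 36*Z)) = 9 - √(W + (W*Z - 36*Z)) = 9 - √(W + (-36*Z + W*Z)) = 9 - √(W - 36*Z + W*Z))
a(g, D) = -168 - D
P(-156, -220) - a(-201, -184) = (9 - √(-156 - 36*(-220) - 156*(-220))) - (-168 - 1*(-184)) = (9 - √(-156 + 7920 + 34320)) - (-168 + 184) = (9 - √42084) - 1*16 = (9 - 6*√1169) - 16 = -7 - 6*√1169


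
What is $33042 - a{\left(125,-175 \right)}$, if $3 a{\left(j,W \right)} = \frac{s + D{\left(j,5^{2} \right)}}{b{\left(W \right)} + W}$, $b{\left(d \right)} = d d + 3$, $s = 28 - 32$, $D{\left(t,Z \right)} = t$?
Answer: $\frac{3018683957}{91359} \approx 33042.0$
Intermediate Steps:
$s = -4$
$b{\left(d \right)} = 3 + d^{2}$ ($b{\left(d \right)} = d^{2} + 3 = 3 + d^{2}$)
$a{\left(j,W \right)} = \frac{-4 + j}{3 \left(3 + W + W^{2}\right)}$ ($a{\left(j,W \right)} = \frac{\left(-4 + j\right) \frac{1}{\left(3 + W^{2}\right) + W}}{3} = \frac{\left(-4 + j\right) \frac{1}{3 + W + W^{2}}}{3} = \frac{\frac{1}{3 + W + W^{2}} \left(-4 + j\right)}{3} = \frac{-4 + j}{3 \left(3 + W + W^{2}\right)}$)
$33042 - a{\left(125,-175 \right)} = 33042 - \frac{-4 + 125}{3 \left(3 - 175 + \left(-175\right)^{2}\right)} = 33042 - \frac{1}{3} \frac{1}{3 - 175 + 30625} \cdot 121 = 33042 - \frac{1}{3} \cdot \frac{1}{30453} \cdot 121 = 33042 - \frac{121}{91359} = \frac{3018683957}{91359}$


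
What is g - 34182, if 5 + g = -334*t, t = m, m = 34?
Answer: -45543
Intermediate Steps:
t = 34
g = -11361 (g = -5 - 334*34 = -5 - 11356 = -11361)
g - 34182 = -11361 - 34182 = -45543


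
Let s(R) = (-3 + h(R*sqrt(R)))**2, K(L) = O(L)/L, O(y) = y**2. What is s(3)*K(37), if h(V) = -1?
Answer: 592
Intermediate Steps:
K(L) = L (K(L) = L**2/L = L)
s(R) = 16 (s(R) = (-3 - 1)**2 = (-4)**2 = 16)
s(3)*K(37) = 16*37 = 592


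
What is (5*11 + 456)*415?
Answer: 212065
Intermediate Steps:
(5*11 + 456)*415 = (55 + 456)*415 = 511*415 = 212065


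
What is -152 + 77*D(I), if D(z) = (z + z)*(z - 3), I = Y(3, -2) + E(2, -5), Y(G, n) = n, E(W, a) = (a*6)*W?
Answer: 620468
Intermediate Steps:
E(W, a) = 6*W*a (E(W, a) = (6*a)*W = 6*W*a)
I = -62 (I = -2 + 6*2*(-5) = -2 - 60 = -62)
D(z) = 2*z*(-3 + z) (D(z) = (2*z)*(-3 + z) = 2*z*(-3 + z))
-152 + 77*D(I) = -152 + 77*(2*(-62)*(-3 - 62)) = -152 + 77*(2*(-62)*(-65)) = -152 + 77*8060 = -152 + 620620 = 620468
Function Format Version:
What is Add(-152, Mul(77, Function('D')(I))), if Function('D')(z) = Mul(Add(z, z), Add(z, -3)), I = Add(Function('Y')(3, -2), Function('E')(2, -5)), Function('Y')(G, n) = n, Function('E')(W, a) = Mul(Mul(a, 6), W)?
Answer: 620468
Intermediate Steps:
Function('E')(W, a) = Mul(6, W, a) (Function('E')(W, a) = Mul(Mul(6, a), W) = Mul(6, W, a))
I = -62 (I = Add(-2, Mul(6, 2, -5)) = Add(-2, -60) = -62)
Function('D')(z) = Mul(2, z, Add(-3, z)) (Function('D')(z) = Mul(Mul(2, z), Add(-3, z)) = Mul(2, z, Add(-3, z)))
Add(-152, Mul(77, Function('D')(I))) = Add(-152, Mul(77, Mul(2, -62, Add(-3, -62)))) = Add(-152, Mul(77, Mul(2, -62, -65))) = Add(-152, Mul(77, 8060)) = Add(-152, 620620) = 620468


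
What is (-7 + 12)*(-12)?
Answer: -60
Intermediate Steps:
(-7 + 12)*(-12) = 5*(-12) = -60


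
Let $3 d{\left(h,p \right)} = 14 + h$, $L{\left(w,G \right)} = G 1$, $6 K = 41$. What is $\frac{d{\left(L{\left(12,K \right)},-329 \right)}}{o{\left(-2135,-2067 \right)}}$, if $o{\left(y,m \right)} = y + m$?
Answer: $- \frac{125}{75636} \approx -0.0016527$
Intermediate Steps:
$K = \frac{41}{6}$ ($K = \frac{1}{6} \cdot 41 = \frac{41}{6} \approx 6.8333$)
$L{\left(w,G \right)} = G$
$d{\left(h,p \right)} = \frac{14}{3} + \frac{h}{3}$ ($d{\left(h,p \right)} = \frac{14 + h}{3} = \frac{14}{3} + \frac{h}{3}$)
$o{\left(y,m \right)} = m + y$
$\frac{d{\left(L{\left(12,K \right)},-329 \right)}}{o{\left(-2135,-2067 \right)}} = \frac{\frac{14}{3} + \frac{1}{3} \cdot \frac{41}{6}}{-2067 - 2135} = \frac{\frac{14}{3} + \frac{41}{18}}{-4202} = \frac{125}{18} \left(- \frac{1}{4202}\right) = - \frac{125}{75636}$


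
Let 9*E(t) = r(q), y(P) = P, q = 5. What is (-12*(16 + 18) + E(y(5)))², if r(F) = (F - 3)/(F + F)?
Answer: 337052881/2025 ≈ 1.6645e+5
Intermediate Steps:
r(F) = (-3 + F)/(2*F) (r(F) = (-3 + F)/((2*F)) = (-3 + F)*(1/(2*F)) = (-3 + F)/(2*F))
E(t) = 1/45 (E(t) = ((½)*(-3 + 5)/5)/9 = ((½)*(⅕)*2)/9 = (⅑)*(⅕) = 1/45)
(-12*(16 + 18) + E(y(5)))² = (-12*(16 + 18) + 1/45)² = (-12*34 + 1/45)² = (-408 + 1/45)² = (-18359/45)² = 337052881/2025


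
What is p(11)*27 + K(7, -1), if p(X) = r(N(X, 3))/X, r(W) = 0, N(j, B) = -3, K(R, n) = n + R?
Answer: 6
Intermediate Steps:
K(R, n) = R + n
p(X) = 0 (p(X) = 0/X = 0)
p(11)*27 + K(7, -1) = 0*27 + (7 - 1) = 0 + 6 = 6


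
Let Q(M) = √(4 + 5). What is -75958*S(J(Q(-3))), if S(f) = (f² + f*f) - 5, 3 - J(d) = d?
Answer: 379790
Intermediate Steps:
Q(M) = 3 (Q(M) = √9 = 3)
J(d) = 3 - d
S(f) = -5 + 2*f² (S(f) = (f² + f²) - 5 = 2*f² - 5 = -5 + 2*f²)
-75958*S(J(Q(-3))) = -75958*(-5 + 2*(3 - 1*3)²) = -75958*(-5 + 2*(3 - 3)²) = -75958*(-5 + 2*0²) = -75958*(-5 + 2*0) = -75958*(-5 + 0) = -75958*(-5) = 379790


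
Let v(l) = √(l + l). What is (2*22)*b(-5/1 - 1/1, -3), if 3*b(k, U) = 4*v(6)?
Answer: 352*√3/3 ≈ 203.23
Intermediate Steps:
v(l) = √2*√l (v(l) = √(2*l) = √2*√l)
b(k, U) = 8*√3/3 (b(k, U) = (4*(√2*√6))/3 = (4*(2*√3))/3 = (8*√3)/3 = 8*√3/3)
(2*22)*b(-5/1 - 1/1, -3) = (2*22)*(8*√3/3) = 44*(8*√3/3) = 352*√3/3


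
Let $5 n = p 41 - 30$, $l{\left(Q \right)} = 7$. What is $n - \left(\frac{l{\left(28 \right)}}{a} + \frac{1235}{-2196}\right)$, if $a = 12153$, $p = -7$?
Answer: $- \frac{2795041427}{44479980} \approx -62.838$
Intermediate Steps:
$n = - \frac{317}{5}$ ($n = \frac{\left(-7\right) 41 - 30}{5} = \frac{-287 - 30}{5} = \frac{1}{5} \left(-317\right) = - \frac{317}{5} \approx -63.4$)
$n - \left(\frac{l{\left(28 \right)}}{a} + \frac{1235}{-2196}\right) = - \frac{317}{5} - \left(\frac{7}{12153} + \frac{1235}{-2196}\right) = - \frac{317}{5} - \left(7 \cdot \frac{1}{12153} + 1235 \left(- \frac{1}{2196}\right)\right) = - \frac{317}{5} - \left(\frac{7}{12153} - \frac{1235}{2196}\right) = - \frac{317}{5} - - \frac{4997861}{8895996} = - \frac{317}{5} + \frac{4997861}{8895996} = - \frac{2795041427}{44479980}$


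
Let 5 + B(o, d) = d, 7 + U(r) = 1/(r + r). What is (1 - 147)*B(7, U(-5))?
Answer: 8833/5 ≈ 1766.6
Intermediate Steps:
U(r) = -7 + 1/(2*r) (U(r) = -7 + 1/(r + r) = -7 + 1/(2*r))
B(o, d) = -5 + d
(1 - 147)*B(7, U(-5)) = (1 - 147)*(-5 + (-7 + (½)/(-5))) = -146*(-5 + (-7 + (½)*(-⅕))) = -146*(-5 + (-7 - ⅒)) = -146*(-5 - 71/10) = -146*(-121/10) = 8833/5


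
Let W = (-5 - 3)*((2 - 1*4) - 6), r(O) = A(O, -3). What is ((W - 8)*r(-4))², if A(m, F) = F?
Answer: 28224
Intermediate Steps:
r(O) = -3
W = 64 (W = -8*((2 - 4) - 6) = -8*(-2 - 6) = -8*(-8) = 64)
((W - 8)*r(-4))² = ((64 - 8)*(-3))² = (56*(-3))² = (-168)² = 28224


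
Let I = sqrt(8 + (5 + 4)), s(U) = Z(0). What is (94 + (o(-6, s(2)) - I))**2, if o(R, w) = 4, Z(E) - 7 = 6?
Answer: (98 - sqrt(17))**2 ≈ 8812.9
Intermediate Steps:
Z(E) = 13 (Z(E) = 7 + 6 = 13)
s(U) = 13
I = sqrt(17) (I = sqrt(8 + 9) = sqrt(17) ≈ 4.1231)
(94 + (o(-6, s(2)) - I))**2 = (94 + (4 - sqrt(17)))**2 = (98 - sqrt(17))**2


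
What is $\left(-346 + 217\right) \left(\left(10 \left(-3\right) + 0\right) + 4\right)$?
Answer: $3354$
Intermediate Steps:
$\left(-346 + 217\right) \left(\left(10 \left(-3\right) + 0\right) + 4\right) = - 129 \left(\left(-30 + 0\right) + 4\right) = - 129 \left(-30 + 4\right) = \left(-129\right) \left(-26\right) = 3354$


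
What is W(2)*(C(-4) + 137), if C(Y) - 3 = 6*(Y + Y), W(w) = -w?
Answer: -184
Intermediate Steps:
C(Y) = 3 + 12*Y (C(Y) = 3 + 6*(Y + Y) = 3 + 6*(2*Y) = 3 + 12*Y)
W(2)*(C(-4) + 137) = (-1*2)*((3 + 12*(-4)) + 137) = -2*((3 - 48) + 137) = -2*(-45 + 137) = -2*92 = -184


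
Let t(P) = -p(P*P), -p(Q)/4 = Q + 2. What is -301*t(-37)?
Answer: -1650684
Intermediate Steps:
p(Q) = -8 - 4*Q (p(Q) = -4*(Q + 2) = -4*(2 + Q) = -8 - 4*Q)
t(P) = 8 + 4*P² (t(P) = -(-8 - 4*P*P) = -(-8 - 4*P²) = 8 + 4*P²)
-301*t(-37) = -301*(8 + 4*(-37)²) = -301*(8 + 4*1369) = -301*(8 + 5476) = -301*5484 = -1650684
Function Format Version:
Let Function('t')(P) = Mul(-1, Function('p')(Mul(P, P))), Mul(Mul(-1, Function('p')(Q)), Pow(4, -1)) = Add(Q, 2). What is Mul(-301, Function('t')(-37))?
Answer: -1650684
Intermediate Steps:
Function('p')(Q) = Add(-8, Mul(-4, Q)) (Function('p')(Q) = Mul(-4, Add(Q, 2)) = Mul(-4, Add(2, Q)) = Add(-8, Mul(-4, Q)))
Function('t')(P) = Add(8, Mul(4, Pow(P, 2))) (Function('t')(P) = Mul(-1, Add(-8, Mul(-4, Mul(P, P)))) = Mul(-1, Add(-8, Mul(-4, Pow(P, 2)))) = Add(8, Mul(4, Pow(P, 2))))
Mul(-301, Function('t')(-37)) = Mul(-301, Add(8, Mul(4, Pow(-37, 2)))) = Mul(-301, Add(8, Mul(4, 1369))) = Mul(-301, Add(8, 5476)) = Mul(-301, 5484) = -1650684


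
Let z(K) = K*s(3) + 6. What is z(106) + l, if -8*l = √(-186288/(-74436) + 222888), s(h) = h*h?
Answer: 960 - √2144051113741/24812 ≈ 900.99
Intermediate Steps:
s(h) = h²
l = -√2144051113741/24812 (l = -√(-186288/(-74436) + 222888)/8 = -√(-186288*(-1/74436) + 222888)/8 = -√(15524/6203 + 222888)/8 = -√2144051113741/24812 ≈ -59.014)
z(K) = 6 + 9*K (z(K) = K*3² + 6 = K*9 + 6 = 9*K + 6 = 6 + 9*K)
z(106) + l = (6 + 9*106) - √2144051113741/24812 = (6 + 954) - √2144051113741/24812 = 960 - √2144051113741/24812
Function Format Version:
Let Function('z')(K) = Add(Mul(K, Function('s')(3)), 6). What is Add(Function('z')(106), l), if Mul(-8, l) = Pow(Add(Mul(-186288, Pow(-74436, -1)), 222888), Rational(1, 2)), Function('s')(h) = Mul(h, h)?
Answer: Add(960, Mul(Rational(-1, 24812), Pow(2144051113741, Rational(1, 2)))) ≈ 900.99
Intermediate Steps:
Function('s')(h) = Pow(h, 2)
l = Mul(Rational(-1, 24812), Pow(2144051113741, Rational(1, 2))) (l = Mul(Rational(-1, 8), Pow(Add(Mul(-186288, Pow(-74436, -1)), 222888), Rational(1, 2))) = Mul(Rational(-1, 8), Pow(Add(Mul(-186288, Rational(-1, 74436)), 222888), Rational(1, 2))) = Mul(Rational(-1, 8), Pow(Add(Rational(15524, 6203), 222888), Rational(1, 2))) = Mul(Rational(-1, 8), Pow(Rational(1382589788, 6203), Rational(1, 2))) = Mul(Rational(-1, 8), Mul(Rational(2, 6203), Pow(2144051113741, Rational(1, 2)))) = Mul(Rational(-1, 24812), Pow(2144051113741, Rational(1, 2))) ≈ -59.014)
Function('z')(K) = Add(6, Mul(9, K)) (Function('z')(K) = Add(Mul(K, Pow(3, 2)), 6) = Add(Mul(K, 9), 6) = Add(Mul(9, K), 6) = Add(6, Mul(9, K)))
Add(Function('z')(106), l) = Add(Add(6, Mul(9, 106)), Mul(Rational(-1, 24812), Pow(2144051113741, Rational(1, 2)))) = Add(Add(6, 954), Mul(Rational(-1, 24812), Pow(2144051113741, Rational(1, 2)))) = Add(960, Mul(Rational(-1, 24812), Pow(2144051113741, Rational(1, 2))))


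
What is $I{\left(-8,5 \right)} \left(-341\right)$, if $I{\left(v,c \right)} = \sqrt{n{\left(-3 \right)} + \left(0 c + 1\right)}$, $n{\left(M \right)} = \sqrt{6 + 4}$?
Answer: $- 341 \sqrt{1 + \sqrt{10}} \approx -695.7$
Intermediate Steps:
$n{\left(M \right)} = \sqrt{10}$
$I{\left(v,c \right)} = \sqrt{1 + \sqrt{10}}$ ($I{\left(v,c \right)} = \sqrt{\sqrt{10} + \left(0 c + 1\right)} = \sqrt{\sqrt{10} + \left(0 + 1\right)} = \sqrt{\sqrt{10} + 1} = \sqrt{1 + \sqrt{10}}$)
$I{\left(-8,5 \right)} \left(-341\right) = \sqrt{1 + \sqrt{10}} \left(-341\right) = - 341 \sqrt{1 + \sqrt{10}}$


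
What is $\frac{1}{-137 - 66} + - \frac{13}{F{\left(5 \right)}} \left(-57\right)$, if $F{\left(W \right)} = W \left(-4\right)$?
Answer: $- \frac{150443}{4060} \approx -37.055$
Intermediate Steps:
$F{\left(W \right)} = - 4 W$
$\frac{1}{-137 - 66} + - \frac{13}{F{\left(5 \right)}} \left(-57\right) = \frac{1}{-137 - 66} + - \frac{13}{\left(-4\right) 5} \left(-57\right) = \frac{1}{-203} + - \frac{13}{-20} \left(-57\right) = - \frac{1}{203} + \left(-13\right) \left(- \frac{1}{20}\right) \left(-57\right) = - \frac{1}{203} + \frac{13}{20} \left(-57\right) = - \frac{1}{203} - \frac{741}{20} = - \frac{150443}{4060}$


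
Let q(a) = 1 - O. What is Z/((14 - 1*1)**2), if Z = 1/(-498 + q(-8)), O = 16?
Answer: -1/86697 ≈ -1.1534e-5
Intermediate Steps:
q(a) = -15 (q(a) = 1 - 1*16 = 1 - 16 = -15)
Z = -1/513 (Z = 1/(-498 - 15) = 1/(-513) = -1/513 ≈ -0.0019493)
Z/((14 - 1*1)**2) = -1/(513*(14 - 1*1)**2) = -1/(513*(14 - 1)**2) = -1/(513*(13**2)) = -1/513/169 = -1/513*1/169 = -1/86697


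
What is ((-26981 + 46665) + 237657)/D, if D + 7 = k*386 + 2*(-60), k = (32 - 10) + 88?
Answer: 257341/42333 ≈ 6.0790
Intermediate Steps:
k = 110 (k = 22 + 88 = 110)
D = 42333 (D = -7 + (110*386 + 2*(-60)) = -7 + (42460 - 120) = -7 + 42340 = 42333)
((-26981 + 46665) + 237657)/D = ((-26981 + 46665) + 237657)/42333 = (19684 + 237657)*(1/42333) = 257341*(1/42333) = 257341/42333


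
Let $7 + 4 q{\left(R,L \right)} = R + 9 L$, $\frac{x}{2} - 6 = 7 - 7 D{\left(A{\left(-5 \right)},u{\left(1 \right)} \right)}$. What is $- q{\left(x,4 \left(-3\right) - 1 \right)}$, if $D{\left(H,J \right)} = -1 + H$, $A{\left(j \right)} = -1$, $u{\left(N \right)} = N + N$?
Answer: $\frac{35}{2} \approx 17.5$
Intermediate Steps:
$u{\left(N \right)} = 2 N$
$x = 54$ ($x = 12 + 2 \left(7 - 7 \left(-1 - 1\right)\right) = 12 + 2 \left(7 - -14\right) = 12 + 2 \left(7 + 14\right) = 12 + 2 \cdot 21 = 12 + 42 = 54$)
$q{\left(R,L \right)} = - \frac{7}{4} + \frac{R}{4} + \frac{9 L}{4}$ ($q{\left(R,L \right)} = - \frac{7}{4} + \frac{R + 9 L}{4} = - \frac{7}{4} + \left(\frac{R}{4} + \frac{9 L}{4}\right) = - \frac{7}{4} + \frac{R}{4} + \frac{9 L}{4}$)
$- q{\left(x,4 \left(-3\right) - 1 \right)} = - (- \frac{7}{4} + \frac{1}{4} \cdot 54 + \frac{9 \left(4 \left(-3\right) - 1\right)}{4}) = - (- \frac{7}{4} + \frac{27}{2} + \frac{9 \left(-12 - 1\right)}{4}) = - (- \frac{7}{4} + \frac{27}{2} + \frac{9}{4} \left(-13\right)) = - (- \frac{7}{4} + \frac{27}{2} - \frac{117}{4}) = \left(-1\right) \left(- \frac{35}{2}\right) = \frac{35}{2}$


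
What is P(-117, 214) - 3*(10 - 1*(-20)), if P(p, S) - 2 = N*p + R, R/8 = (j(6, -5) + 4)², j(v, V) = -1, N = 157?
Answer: -18385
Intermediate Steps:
R = 72 (R = 8*(-1 + 4)² = 8*3² = 8*9 = 72)
P(p, S) = 74 + 157*p (P(p, S) = 2 + (157*p + 72) = 2 + (72 + 157*p) = 74 + 157*p)
P(-117, 214) - 3*(10 - 1*(-20)) = (74 + 157*(-117)) - 3*(10 - 1*(-20)) = (74 - 18369) - 3*(10 + 20) = -18295 - 3*30 = -18295 - 90 = -18385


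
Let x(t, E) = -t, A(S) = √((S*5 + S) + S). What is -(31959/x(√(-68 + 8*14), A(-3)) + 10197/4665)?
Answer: -3399/1555 + 31959*√11/22 ≈ 4815.8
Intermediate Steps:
A(S) = √7*√S (A(S) = √((5*S + S) + S) = √(6*S + S) = √(7*S) = √7*√S)
-(31959/x(√(-68 + 8*14), A(-3)) + 10197/4665) = -(31959/((-√(-68 + 8*14))) + 10197/4665) = -(31959/((-√(-68 + 112))) + 10197*(1/4665)) = -(31959/((-√44)) + 3399/1555) = -(31959/((-2*√11)) + 3399/1555) = -(31959*(-√11/22) + 3399/1555) = -(-31959*√11/22 + 3399/1555) = -(3399/1555 - 31959*√11/22) = -3399/1555 + 31959*√11/22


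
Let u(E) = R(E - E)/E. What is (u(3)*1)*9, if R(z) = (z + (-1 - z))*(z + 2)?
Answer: -6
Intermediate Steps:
R(z) = -2 - z (R(z) = -(2 + z) = -2 - z)
u(E) = -2/E (u(E) = (-2 - (E - E))/E = (-2 - 1*0)/E = (-2 + 0)/E = -2/E)
(u(3)*1)*9 = (-2/3*1)*9 = (-2*⅓*1)*9 = -⅔*1*9 = -⅔*9 = -6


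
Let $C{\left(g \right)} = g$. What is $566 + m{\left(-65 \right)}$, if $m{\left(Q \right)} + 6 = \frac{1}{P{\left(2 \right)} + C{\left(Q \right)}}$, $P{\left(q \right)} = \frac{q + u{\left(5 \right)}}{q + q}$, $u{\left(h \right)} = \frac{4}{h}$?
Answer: $\frac{360070}{643} \approx 559.98$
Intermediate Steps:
$P{\left(q \right)} = \frac{\frac{4}{5} + q}{2 q}$ ($P{\left(q \right)} = \frac{q + \frac{4}{5}}{q + q} = \frac{q + 4 \cdot \frac{1}{5}}{2 q} = \left(q + \frac{4}{5}\right) \frac{1}{2 q} = \left(\frac{4}{5} + q\right) \frac{1}{2 q} = \frac{\frac{4}{5} + q}{2 q}$)
$m{\left(Q \right)} = -6 + \frac{1}{\frac{7}{10} + Q}$ ($m{\left(Q \right)} = -6 + \frac{1}{\frac{4 + 5 \cdot 2}{10 \cdot 2} + Q} = -6 + \frac{1}{\frac{1}{10} \cdot \frac{1}{2} \left(4 + 10\right) + Q} = -6 + \frac{1}{\frac{1}{10} \cdot \frac{1}{2} \cdot 14 + Q} = -6 + \frac{1}{\frac{7}{10} + Q}$)
$566 + m{\left(-65 \right)} = 566 + \frac{4 \left(-8 - -975\right)}{7 + 10 \left(-65\right)} = 566 + \frac{4 \left(-8 + 975\right)}{7 - 650} = 566 + 4 \frac{1}{-643} \cdot 967 = 566 + 4 \left(- \frac{1}{643}\right) 967 = 566 - \frac{3868}{643} = \frac{360070}{643}$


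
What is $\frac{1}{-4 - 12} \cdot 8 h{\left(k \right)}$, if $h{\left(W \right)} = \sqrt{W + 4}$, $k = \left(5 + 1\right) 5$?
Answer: $- \frac{\sqrt{34}}{2} \approx -2.9155$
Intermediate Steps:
$k = 30$ ($k = 6 \cdot 5 = 30$)
$h{\left(W \right)} = \sqrt{4 + W}$
$\frac{1}{-4 - 12} \cdot 8 h{\left(k \right)} = \frac{1}{-4 - 12} \cdot 8 \sqrt{4 + 30} = \frac{1}{-16} \cdot 8 \sqrt{34} = \left(- \frac{1}{16}\right) 8 \sqrt{34} = - \frac{\sqrt{34}}{2}$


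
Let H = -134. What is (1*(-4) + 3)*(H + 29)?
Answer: 105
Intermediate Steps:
(1*(-4) + 3)*(H + 29) = (1*(-4) + 3)*(-134 + 29) = (-4 + 3)*(-105) = -1*(-105) = 105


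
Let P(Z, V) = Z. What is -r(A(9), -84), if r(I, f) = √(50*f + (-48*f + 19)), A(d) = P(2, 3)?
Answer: -I*√149 ≈ -12.207*I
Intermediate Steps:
A(d) = 2
r(I, f) = √(19 + 2*f) (r(I, f) = √(50*f + (19 - 48*f)) = √(19 + 2*f))
-r(A(9), -84) = -√(19 + 2*(-84)) = -√(19 - 168) = -√(-149) = -I*√149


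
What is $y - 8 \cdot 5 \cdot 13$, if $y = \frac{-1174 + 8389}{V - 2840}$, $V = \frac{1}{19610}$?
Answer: $- \frac{9700511210}{18564133} \approx -522.54$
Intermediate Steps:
$V = \frac{1}{19610} \approx 5.0994 \cdot 10^{-5}$
$y = - \frac{47162050}{18564133}$ ($y = \frac{-1174 + 8389}{\frac{1}{19610} - 2840} = \frac{7215}{- \frac{55692399}{19610}} = 7215 \left(- \frac{19610}{55692399}\right) = - \frac{47162050}{18564133} \approx -2.5405$)
$y - 8 \cdot 5 \cdot 13 = - \frac{47162050}{18564133} - 8 \cdot 5 \cdot 13 = - \frac{47162050}{18564133} - 40 \cdot 13 = - \frac{47162050}{18564133} - 520 = - \frac{9700511210}{18564133}$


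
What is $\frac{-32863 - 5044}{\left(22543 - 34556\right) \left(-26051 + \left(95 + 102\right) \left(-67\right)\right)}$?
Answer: $- \frac{37907}{471510250} \approx -8.0395 \cdot 10^{-5}$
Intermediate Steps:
$\frac{-32863 - 5044}{\left(22543 - 34556\right) \left(-26051 + \left(95 + 102\right) \left(-67\right)\right)} = \frac{-32863 - 5044}{\left(-12013\right) \left(-26051 + 197 \left(-67\right)\right)} = - \frac{37907}{\left(-12013\right) \left(-26051 - 13199\right)} = - \frac{37907}{\left(-12013\right) \left(-39250\right)} = - \frac{37907}{471510250}$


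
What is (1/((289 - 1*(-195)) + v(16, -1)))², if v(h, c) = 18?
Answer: 1/252004 ≈ 3.9682e-6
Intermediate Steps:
(1/((289 - 1*(-195)) + v(16, -1)))² = (1/((289 - 1*(-195)) + 18))² = (1/((289 + 195) + 18))² = (1/(484 + 18))² = (1/502)² = 1/252004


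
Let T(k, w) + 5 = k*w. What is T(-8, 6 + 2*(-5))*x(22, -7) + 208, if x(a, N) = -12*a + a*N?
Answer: -11078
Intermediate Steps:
x(a, N) = -12*a + N*a
T(k, w) = -5 + k*w
T(-8, 6 + 2*(-5))*x(22, -7) + 208 = (-5 - 8*(6 + 2*(-5)))*(22*(-12 - 7)) + 208 = (-5 - 8*(6 - 10))*(22*(-19)) + 208 = (-5 - 8*(-4))*(-418) + 208 = (-5 + 32)*(-418) + 208 = 27*(-418) + 208 = -11286 + 208 = -11078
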